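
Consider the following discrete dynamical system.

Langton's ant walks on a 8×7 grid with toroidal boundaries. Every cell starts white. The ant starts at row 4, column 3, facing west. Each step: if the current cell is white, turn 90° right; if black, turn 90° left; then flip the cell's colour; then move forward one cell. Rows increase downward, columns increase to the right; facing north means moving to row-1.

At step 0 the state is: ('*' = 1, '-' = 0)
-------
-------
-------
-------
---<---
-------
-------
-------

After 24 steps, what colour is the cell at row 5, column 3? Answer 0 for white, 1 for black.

0

gen 0: -------
-------
-------
-------
---<---
-------
-------
-------
gen 1: -------
-------
-------
---^---
---*---
-------
-------
-------
gen 2: -------
-------
-------
---*>--
---*---
-------
-------
-------
gen 3: -------
-------
-------
---**--
---*v--
-------
-------
-------
gen 4: -------
-------
-------
---**--
---<*--
-------
-------
-------
gen 5: -------
-------
-------
---**--
----*--
---v---
-------
-------
gen 6: -------
-------
-------
---**--
----*--
--<*---
-------
-------
gen 7: -------
-------
-------
---**--
--^-*--
--**---
-------
-------
gen 8: -------
-------
-------
---**--
--*>*--
--**---
-------
-------
gen 9: -------
-------
-------
---**--
--***--
--*v---
-------
-------
gen 10: -------
-------
-------
---**--
--***--
--*->--
-------
-------
gen 11: -------
-------
-------
---**--
--***--
--*-*--
----v--
-------
gen 12: -------
-------
-------
---**--
--***--
--*-*--
---<*--
-------
gen 13: -------
-------
-------
---**--
--***--
--*^*--
---**--
-------
gen 14: -------
-------
-------
---**--
--***--
--**>--
---**--
-------
gen 15: -------
-------
-------
---**--
--**^--
--**---
---**--
-------
gen 16: -------
-------
-------
---**--
--*<---
--**---
---**--
-------
gen 17: -------
-------
-------
---**--
--*----
--*v---
---**--
-------
gen 18: -------
-------
-------
---**--
--*----
--*->--
---**--
-------
gen 19: -------
-------
-------
---**--
--*----
--*-*--
---*v--
-------
gen 20: -------
-------
-------
---**--
--*----
--*-*--
---*->-
-------
gen 21: -------
-------
-------
---**--
--*----
--*-*--
---*-*-
-----v-
gen 22: -------
-------
-------
---**--
--*----
--*-*--
---*-*-
----<*-
gen 23: -------
-------
-------
---**--
--*----
--*-*--
---*^*-
----**-
gen 24: -------
-------
-------
---**--
--*----
--*-*--
---**>-
----**-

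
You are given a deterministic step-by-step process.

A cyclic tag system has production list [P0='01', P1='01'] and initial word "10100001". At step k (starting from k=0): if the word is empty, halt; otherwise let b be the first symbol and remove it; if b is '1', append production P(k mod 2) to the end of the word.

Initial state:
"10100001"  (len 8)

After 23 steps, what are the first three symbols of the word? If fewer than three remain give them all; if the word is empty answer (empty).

101

gen 0: "10100001"  (len 8)
gen 1: "010000101"  (len 9)
gen 2: "10000101"  (len 8)
gen 3: "000010101"  (len 9)
gen 4: "00010101"  (len 8)
gen 5: "0010101"  (len 7)
gen 6: "010101"  (len 6)
gen 7: "10101"  (len 5)
gen 8: "010101"  (len 6)
gen 9: "10101"  (len 5)
gen 10: "010101"  (len 6)
gen 11: "10101"  (len 5)
gen 12: "010101"  (len 6)
gen 13: "10101"  (len 5)
gen 14: "010101"  (len 6)
gen 15: "10101"  (len 5)
gen 16: "010101"  (len 6)
gen 17: "10101"  (len 5)
gen 18: "010101"  (len 6)
gen 19: "10101"  (len 5)
gen 20: "010101"  (len 6)
gen 21: "10101"  (len 5)
gen 22: "010101"  (len 6)
gen 23: "10101"  (len 5)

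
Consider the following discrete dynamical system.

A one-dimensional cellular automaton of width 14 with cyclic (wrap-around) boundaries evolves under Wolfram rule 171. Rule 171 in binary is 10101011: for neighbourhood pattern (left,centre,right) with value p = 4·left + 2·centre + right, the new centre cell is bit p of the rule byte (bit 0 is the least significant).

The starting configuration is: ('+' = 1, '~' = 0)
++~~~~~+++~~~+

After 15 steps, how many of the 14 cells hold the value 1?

10

0) ++~~~~~+++~~~+
1) +~~++++++~~+++
2) ~~++++++~~++++
3) ~++++++~~++++~
4) ++++++~~++++~~
5) +++++~~++++~~+
6) ++++~~++++~~++
7) +++~~++++~~+++
8) ++~~++++~~++++
9) +~~++++~~+++++
10) ~~++++~~++++++
11) ~++++~~++++++~
12) ++++~~++++++~~
13) +++~~++++++~~+
14) ++~~++++++~~++
15) +~~++++++~~+++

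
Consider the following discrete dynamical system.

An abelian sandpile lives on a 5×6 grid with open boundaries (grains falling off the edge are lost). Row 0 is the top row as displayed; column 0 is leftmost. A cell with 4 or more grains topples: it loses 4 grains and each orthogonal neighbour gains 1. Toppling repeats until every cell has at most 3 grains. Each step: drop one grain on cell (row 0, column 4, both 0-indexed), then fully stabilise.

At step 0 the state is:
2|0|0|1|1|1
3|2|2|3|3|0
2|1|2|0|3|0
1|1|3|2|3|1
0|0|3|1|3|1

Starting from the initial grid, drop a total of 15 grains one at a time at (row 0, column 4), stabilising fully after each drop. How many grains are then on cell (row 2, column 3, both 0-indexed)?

0) 2|0|0|1|1|1
3|2|2|3|3|0
2|1|2|0|3|0
1|1|3|2|3|1
0|0|3|1|3|1
1) 2|0|0|1|2|1
3|2|2|3|3|0
2|1|2|0|3|0
1|1|3|2|3|1
0|0|3|1|3|1
2) 2|0|0|1|3|1
3|2|2|3|3|0
2|1|2|0|3|0
1|1|3|2|3|1
0|0|3|1|3|1
3) 2|0|0|3|1|2
3|2|3|0|2|1
2|1|2|2|1|1
1|1|3|3|1|2
0|0|3|2|0|2
4) 2|0|0|3|2|2
3|2|3|0|2|1
2|1|2|2|1|1
1|1|3|3|1|2
0|0|3|2|0|2
5) 2|0|0|3|3|2
3|2|3|0|2|1
2|1|2|2|1|1
1|1|3|3|1|2
0|0|3|2|0|2
6) 2|0|1|0|1|3
3|2|3|1|3|1
2|1|2|2|1|1
1|1|3|3|1|2
0|0|3|2|0|2
7) 2|0|1|0|2|3
3|2|3|1|3|1
2|1|2|2|1|1
1|1|3|3|1|2
0|0|3|2|0|2
8) 2|0|1|0|3|3
3|2|3|1|3|1
2|1|2|2|1|1
1|1|3|3|1|2
0|0|3|2|0|2
9) 2|0|1|1|2|0
3|2|3|2|0|3
2|1|2|2|2|1
1|1|3|3|1|2
0|0|3|2|0|2
10) 2|0|1|1|3|0
3|2|3|2|0|3
2|1|2|2|2|1
1|1|3|3|1|2
0|0|3|2|0|2
11) 2|0|1|2|0|1
3|2|3|2|1|3
2|1|2|2|2|1
1|1|3|3|1|2
0|0|3|2|0|2
12) 2|0|1|2|1|1
3|2|3|2|1|3
2|1|2|2|2|1
1|1|3|3|1|2
0|0|3|2|0|2
13) 2|0|1|2|2|1
3|2|3|2|1|3
2|1|2|2|2|1
1|1|3|3|1|2
0|0|3|2|0|2
14) 2|0|1|2|3|1
3|2|3|2|1|3
2|1|2|2|2|1
1|1|3|3|1|2
0|0|3|2|0|2
15) 2|0|1|3|0|2
3|2|3|2|2|3
2|1|2|2|2|1
1|1|3|3|1|2
0|0|3|2|0|2

2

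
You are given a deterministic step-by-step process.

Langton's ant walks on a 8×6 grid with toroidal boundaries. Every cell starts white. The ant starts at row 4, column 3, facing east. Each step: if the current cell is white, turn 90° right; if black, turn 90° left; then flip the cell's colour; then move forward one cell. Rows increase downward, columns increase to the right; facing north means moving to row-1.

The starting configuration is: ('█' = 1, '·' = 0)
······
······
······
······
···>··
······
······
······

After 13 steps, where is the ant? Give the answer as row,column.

3,3

0) ······
······
······
······
···>··
······
······
······
1) ······
······
······
······
···█··
···v··
······
······
2) ······
······
······
······
···█··
··<█··
······
······
3) ······
······
······
······
··^█··
··██··
······
······
4) ······
······
······
······
··█>··
··██··
······
······
5) ······
······
······
···^··
··█···
··██··
······
······
6) ······
······
······
···█>·
··█···
··██··
······
······
7) ······
······
······
···██·
··█·v·
··██··
······
······
8) ······
······
······
···██·
··█<█·
··██··
······
······
9) ······
······
······
···^█·
··███·
··██··
······
······
10) ······
······
······
··<·█·
··███·
··██··
······
······
11) ······
······
··^···
··█·█·
··███·
··██··
······
······
12) ······
······
··█>··
··█·█·
··███·
··██··
······
······
13) ······
······
··██··
··█v█·
··███·
··██··
······
······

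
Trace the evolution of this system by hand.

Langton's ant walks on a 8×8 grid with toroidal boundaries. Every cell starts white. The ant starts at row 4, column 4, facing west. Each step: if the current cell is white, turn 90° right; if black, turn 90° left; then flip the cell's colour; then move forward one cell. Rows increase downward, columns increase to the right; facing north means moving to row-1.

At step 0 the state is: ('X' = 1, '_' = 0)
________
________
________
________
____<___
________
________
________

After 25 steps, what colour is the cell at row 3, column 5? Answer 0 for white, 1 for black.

k=0  ________
________
________
________
____<___
________
________
________
k=1  ________
________
________
____^___
____X___
________
________
________
k=2  ________
________
________
____X>__
____X___
________
________
________
k=3  ________
________
________
____XX__
____Xv__
________
________
________
k=4  ________
________
________
____XX__
____<X__
________
________
________
k=5  ________
________
________
____XX__
_____X__
____v___
________
________
k=6  ________
________
________
____XX__
_____X__
___<X___
________
________
k=7  ________
________
________
____XX__
___^_X__
___XX___
________
________
k=8  ________
________
________
____XX__
___X>X__
___XX___
________
________
k=9  ________
________
________
____XX__
___XXX__
___Xv___
________
________
k=10  ________
________
________
____XX__
___XXX__
___X_>__
________
________
k=11  ________
________
________
____XX__
___XXX__
___X_X__
_____v__
________
k=12  ________
________
________
____XX__
___XXX__
___X_X__
____<X__
________
k=13  ________
________
________
____XX__
___XXX__
___X^X__
____XX__
________
k=14  ________
________
________
____XX__
___XXX__
___XX>__
____XX__
________
k=15  ________
________
________
____XX__
___XX^__
___XX___
____XX__
________
k=16  ________
________
________
____XX__
___X<___
___XX___
____XX__
________
k=17  ________
________
________
____XX__
___X____
___Xv___
____XX__
________
k=18  ________
________
________
____XX__
___X____
___X_>__
____XX__
________
k=19  ________
________
________
____XX__
___X____
___X_X__
____Xv__
________
k=20  ________
________
________
____XX__
___X____
___X_X__
____X_>_
________
k=21  ________
________
________
____XX__
___X____
___X_X__
____X_X_
______v_
k=22  ________
________
________
____XX__
___X____
___X_X__
____X_X_
_____<X_
k=23  ________
________
________
____XX__
___X____
___X_X__
____X^X_
_____XX_
k=24  ________
________
________
____XX__
___X____
___X_X__
____XX>_
_____XX_
k=25  ________
________
________
____XX__
___X____
___X_X^_
____XX__
_____XX_

1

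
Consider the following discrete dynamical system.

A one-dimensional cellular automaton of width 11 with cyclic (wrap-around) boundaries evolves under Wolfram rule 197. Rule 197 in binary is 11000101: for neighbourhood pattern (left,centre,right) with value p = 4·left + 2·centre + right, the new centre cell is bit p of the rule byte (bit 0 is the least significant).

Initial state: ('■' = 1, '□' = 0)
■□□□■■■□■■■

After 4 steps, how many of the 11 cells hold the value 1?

t=0: ■□□□■■■□■■■
t=1: ■□■□□■■□□■■
t=2: ■□■□□□■□□□■
t=3: ■□■□■□■□■□□
t=4: ■□■□■□■□■□□

5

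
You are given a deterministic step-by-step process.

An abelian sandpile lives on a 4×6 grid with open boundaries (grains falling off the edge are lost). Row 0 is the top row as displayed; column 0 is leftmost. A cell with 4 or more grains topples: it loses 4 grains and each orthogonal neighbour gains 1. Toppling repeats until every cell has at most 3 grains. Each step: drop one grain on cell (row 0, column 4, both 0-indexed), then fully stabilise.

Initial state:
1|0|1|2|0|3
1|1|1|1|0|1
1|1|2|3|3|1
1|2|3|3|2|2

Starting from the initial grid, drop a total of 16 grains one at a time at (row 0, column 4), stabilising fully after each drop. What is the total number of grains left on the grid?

42

gen 0: 1|0|1|2|0|3
1|1|1|1|0|1
1|1|2|3|3|1
1|2|3|3|2|2
gen 1: 1|0|1|2|1|3
1|1|1|1|0|1
1|1|2|3|3|1
1|2|3|3|2|2
gen 2: 1|0|1|2|2|3
1|1|1|1|0|1
1|1|2|3|3|1
1|2|3|3|2|2
gen 3: 1|0|1|2|3|3
1|1|1|1|0|1
1|1|2|3|3|1
1|2|3|3|2|2
gen 4: 1|0|1|3|1|0
1|1|1|1|1|2
1|1|2|3|3|1
1|2|3|3|2|2
gen 5: 1|0|1|3|2|0
1|1|1|1|1|2
1|1|2|3|3|1
1|2|3|3|2|2
gen 6: 1|0|1|3|3|0
1|1|1|1|1|2
1|1|2|3|3|1
1|2|3|3|2|2
gen 7: 1|0|2|0|1|1
1|1|1|2|2|2
1|1|2|3|3|1
1|2|3|3|2|2
gen 8: 1|0|2|0|2|1
1|1|1|2|2|2
1|1|2|3|3|1
1|2|3|3|2|2
gen 9: 1|0|2|0|3|1
1|1|1|2|2|2
1|1|2|3|3|1
1|2|3|3|2|2
gen 10: 1|0|2|1|0|2
1|1|1|2|3|2
1|1|2|3|3|1
1|2|3|3|2|2
gen 11: 1|0|2|1|1|2
1|1|1|2|3|2
1|1|2|3|3|1
1|2|3|3|2|2
gen 12: 1|0|2|1|2|2
1|1|1|2|3|2
1|1|2|3|3|1
1|2|3|3|2|2
gen 13: 1|0|2|1|3|2
1|1|1|2|3|2
1|1|2|3|3|1
1|2|3|3|2|2
gen 14: 1|0|2|3|1|3
1|1|3|0|2|3
1|2|0|3|2|2
1|3|1|2|0|3
gen 15: 1|0|2|3|2|3
1|1|3|0|2|3
1|2|0|3|2|2
1|3|1|2|0|3
gen 16: 1|0|2|3|3|3
1|1|3|0|2|3
1|2|0|3|2|2
1|3|1|2|0|3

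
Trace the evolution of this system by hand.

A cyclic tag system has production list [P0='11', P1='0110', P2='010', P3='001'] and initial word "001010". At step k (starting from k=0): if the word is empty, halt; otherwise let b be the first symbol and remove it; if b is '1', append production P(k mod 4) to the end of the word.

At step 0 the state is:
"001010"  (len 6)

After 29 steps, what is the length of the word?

[0] "001010"  (len 6)
[1] "01010"  (len 5)
[2] "1010"  (len 4)
[3] "010010"  (len 6)
[4] "10010"  (len 5)
[5] "001011"  (len 6)
[6] "01011"  (len 5)
[7] "1011"  (len 4)
[8] "011001"  (len 6)
[9] "11001"  (len 5)
[10] "10010110"  (len 8)
[11] "0010110010"  (len 10)
[12] "010110010"  (len 9)
[13] "10110010"  (len 8)
[14] "01100100110"  (len 11)
[15] "1100100110"  (len 10)
[16] "100100110001"  (len 12)
[17] "0010011000111"  (len 13)
[18] "010011000111"  (len 12)
[19] "10011000111"  (len 11)
[20] "0011000111001"  (len 13)
[21] "011000111001"  (len 12)
[22] "11000111001"  (len 11)
[23] "1000111001010"  (len 13)
[24] "000111001010001"  (len 15)
[25] "00111001010001"  (len 14)
[26] "0111001010001"  (len 13)
[27] "111001010001"  (len 12)
[28] "11001010001001"  (len 14)
[29] "100101000100111"  (len 15)

15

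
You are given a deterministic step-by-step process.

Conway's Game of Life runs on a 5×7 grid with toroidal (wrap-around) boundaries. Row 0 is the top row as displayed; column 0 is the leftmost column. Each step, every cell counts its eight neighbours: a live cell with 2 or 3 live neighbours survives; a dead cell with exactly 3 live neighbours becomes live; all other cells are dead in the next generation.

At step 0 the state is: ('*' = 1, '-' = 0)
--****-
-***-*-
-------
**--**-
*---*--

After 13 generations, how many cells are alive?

7

t=0: --****-
-***-*-
-------
**--**-
*---*--
t=1: -----**
-*---*-
*--*-**
**--***
*-*----
t=2: **---**
-------
--*----
--***--
----*--
t=3: *----**
**----*
--*----
--*-*--
***-*-*
t=4: --*----
-*---*-
*-**---
*-*--*-
--*-*--
t=5: -***---
-*-*---
*-***--
--*-*-*
--*----
t=6: -*-*---
*------
*---**-
--*-**-
-------
t=7: -------
**--*-*
-*-***-
---****
--***--
t=8: ***-**-
*****-*
-*-----
------*
--*----
t=9: ----**-
----*-*
-*-*-**
-------
*-**-**
t=10: *------
*--*--*
*---***
-*-*---
---*-**
t=11: *---**-
-*--*--
-*****-
--**---
*-*-*-*
t=12: *---*--
**----*
-*---*-
*-----*
*-*-*-*
t=13: ---*---
-*---**
-*---*-
-------
---*---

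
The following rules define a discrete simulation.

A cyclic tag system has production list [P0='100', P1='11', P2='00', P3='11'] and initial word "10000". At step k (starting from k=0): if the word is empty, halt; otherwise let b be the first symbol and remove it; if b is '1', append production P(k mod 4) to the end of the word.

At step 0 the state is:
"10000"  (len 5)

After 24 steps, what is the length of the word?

step 0: "10000"  (len 5)
step 1: "0000100"  (len 7)
step 2: "000100"  (len 6)
step 3: "00100"  (len 5)
step 4: "0100"  (len 4)
step 5: "100"  (len 3)
step 6: "0011"  (len 4)
step 7: "011"  (len 3)
step 8: "11"  (len 2)
step 9: "1100"  (len 4)
step 10: "10011"  (len 5)
step 11: "001100"  (len 6)
step 12: "01100"  (len 5)
step 13: "1100"  (len 4)
step 14: "10011"  (len 5)
step 15: "001100"  (len 6)
step 16: "01100"  (len 5)
step 17: "1100"  (len 4)
step 18: "10011"  (len 5)
step 19: "001100"  (len 6)
step 20: "01100"  (len 5)
step 21: "1100"  (len 4)
step 22: "10011"  (len 5)
step 23: "001100"  (len 6)
step 24: "01100"  (len 5)

5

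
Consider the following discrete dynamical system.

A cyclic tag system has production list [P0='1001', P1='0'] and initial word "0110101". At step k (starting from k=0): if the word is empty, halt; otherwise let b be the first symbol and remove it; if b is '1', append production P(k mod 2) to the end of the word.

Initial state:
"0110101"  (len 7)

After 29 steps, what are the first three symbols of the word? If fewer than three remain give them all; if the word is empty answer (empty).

gen 0: "0110101"  (len 7)
gen 1: "110101"  (len 6)
gen 2: "101010"  (len 6)
gen 3: "010101001"  (len 9)
gen 4: "10101001"  (len 8)
gen 5: "01010011001"  (len 11)
gen 6: "1010011001"  (len 10)
gen 7: "0100110011001"  (len 13)
gen 8: "100110011001"  (len 12)
gen 9: "001100110011001"  (len 15)
gen 10: "01100110011001"  (len 14)
gen 11: "1100110011001"  (len 13)
gen 12: "1001100110010"  (len 13)
gen 13: "0011001100101001"  (len 16)
gen 14: "011001100101001"  (len 15)
gen 15: "11001100101001"  (len 14)
gen 16: "10011001010010"  (len 14)
gen 17: "00110010100101001"  (len 17)
gen 18: "0110010100101001"  (len 16)
gen 19: "110010100101001"  (len 15)
gen 20: "100101001010010"  (len 15)
gen 21: "001010010100101001"  (len 18)
gen 22: "01010010100101001"  (len 17)
gen 23: "1010010100101001"  (len 16)
gen 24: "0100101001010010"  (len 16)
gen 25: "100101001010010"  (len 15)
gen 26: "001010010100100"  (len 15)
gen 27: "01010010100100"  (len 14)
gen 28: "1010010100100"  (len 13)
gen 29: "0100101001001001"  (len 16)

010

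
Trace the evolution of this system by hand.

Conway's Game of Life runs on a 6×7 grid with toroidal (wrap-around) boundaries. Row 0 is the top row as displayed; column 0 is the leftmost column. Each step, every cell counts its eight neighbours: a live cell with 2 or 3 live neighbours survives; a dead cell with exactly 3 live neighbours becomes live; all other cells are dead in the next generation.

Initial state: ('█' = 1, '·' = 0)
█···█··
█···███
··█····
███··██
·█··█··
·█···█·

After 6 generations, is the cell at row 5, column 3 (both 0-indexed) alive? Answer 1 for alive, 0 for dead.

0) █···█··
█···███
··█····
███··██
·█··█··
·█···█·
1) ██··█··
██·████
··███··
█·██·██
····█··
██··██·
2) ·······
······█
·······
·██··██
··█····
██·████
3) ····█··
·······
█····██
·██····
·······
███████
4) ███·█·█
·····██
██····█
██····█
····███
███████
5) ·······
··█····
·█·····
·█·····
·······
·······
6) ·······
·······
·██····
·······
·······
·······

0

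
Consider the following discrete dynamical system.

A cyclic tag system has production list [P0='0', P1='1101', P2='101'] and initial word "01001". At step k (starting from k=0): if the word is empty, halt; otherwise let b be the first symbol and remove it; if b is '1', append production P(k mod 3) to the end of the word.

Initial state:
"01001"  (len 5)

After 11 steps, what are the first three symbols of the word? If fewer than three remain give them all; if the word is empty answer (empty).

step 0: "01001"  (len 5)
step 1: "1001"  (len 4)
step 2: "0011101"  (len 7)
step 3: "011101"  (len 6)
step 4: "11101"  (len 5)
step 5: "11011101"  (len 8)
step 6: "1011101101"  (len 10)
step 7: "0111011010"  (len 10)
step 8: "111011010"  (len 9)
step 9: "11011010101"  (len 11)
step 10: "10110101010"  (len 11)
step 11: "01101010101101"  (len 14)

011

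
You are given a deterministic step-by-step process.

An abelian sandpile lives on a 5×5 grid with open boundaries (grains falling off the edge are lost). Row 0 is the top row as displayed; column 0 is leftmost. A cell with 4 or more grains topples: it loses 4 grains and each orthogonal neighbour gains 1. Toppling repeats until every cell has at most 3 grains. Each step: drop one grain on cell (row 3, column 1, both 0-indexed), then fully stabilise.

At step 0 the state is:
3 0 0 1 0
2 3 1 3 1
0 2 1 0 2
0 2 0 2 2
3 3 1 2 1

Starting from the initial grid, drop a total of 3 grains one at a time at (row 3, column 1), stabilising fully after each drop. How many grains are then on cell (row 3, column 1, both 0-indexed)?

2

gen 0: 3 0 0 1 0
2 3 1 3 1
0 2 1 0 2
0 2 0 2 2
3 3 1 2 1
gen 1: 3 0 0 1 0
2 3 1 3 1
0 2 1 0 2
0 3 0 2 2
3 3 1 2 1
gen 2: 3 0 0 1 0
2 3 1 3 1
0 3 1 0 2
2 1 1 2 2
0 1 2 2 1
gen 3: 3 0 0 1 0
2 3 1 3 1
0 3 1 0 2
2 2 1 2 2
0 1 2 2 1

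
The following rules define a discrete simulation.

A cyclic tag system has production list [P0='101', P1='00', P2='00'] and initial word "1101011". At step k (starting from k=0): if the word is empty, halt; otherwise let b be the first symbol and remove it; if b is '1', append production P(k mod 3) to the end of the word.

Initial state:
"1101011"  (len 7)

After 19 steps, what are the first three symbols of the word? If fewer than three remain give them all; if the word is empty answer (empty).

100

gen 0: "1101011"  (len 7)
gen 1: "101011101"  (len 9)
gen 2: "0101110100"  (len 10)
gen 3: "101110100"  (len 9)
gen 4: "01110100101"  (len 11)
gen 5: "1110100101"  (len 10)
gen 6: "11010010100"  (len 11)
gen 7: "1010010100101"  (len 13)
gen 8: "01001010010100"  (len 14)
gen 9: "1001010010100"  (len 13)
gen 10: "001010010100101"  (len 15)
gen 11: "01010010100101"  (len 14)
gen 12: "1010010100101"  (len 13)
gen 13: "010010100101101"  (len 15)
gen 14: "10010100101101"  (len 14)
gen 15: "001010010110100"  (len 15)
gen 16: "01010010110100"  (len 14)
gen 17: "1010010110100"  (len 13)
gen 18: "01001011010000"  (len 14)
gen 19: "1001011010000"  (len 13)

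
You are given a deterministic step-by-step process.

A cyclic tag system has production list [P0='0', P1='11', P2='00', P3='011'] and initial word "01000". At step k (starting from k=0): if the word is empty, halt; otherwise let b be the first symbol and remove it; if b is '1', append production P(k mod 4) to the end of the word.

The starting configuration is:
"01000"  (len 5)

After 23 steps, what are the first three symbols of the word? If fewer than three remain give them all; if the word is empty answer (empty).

100

gen 0: "01000"  (len 5)
gen 1: "1000"  (len 4)
gen 2: "00011"  (len 5)
gen 3: "0011"  (len 4)
gen 4: "011"  (len 3)
gen 5: "11"  (len 2)
gen 6: "111"  (len 3)
gen 7: "1100"  (len 4)
gen 8: "100011"  (len 6)
gen 9: "000110"  (len 6)
gen 10: "00110"  (len 5)
gen 11: "0110"  (len 4)
gen 12: "110"  (len 3)
gen 13: "100"  (len 3)
gen 14: "0011"  (len 4)
gen 15: "011"  (len 3)
gen 16: "11"  (len 2)
gen 17: "10"  (len 2)
gen 18: "011"  (len 3)
gen 19: "11"  (len 2)
gen 20: "1011"  (len 4)
gen 21: "0110"  (len 4)
gen 22: "110"  (len 3)
gen 23: "1000"  (len 4)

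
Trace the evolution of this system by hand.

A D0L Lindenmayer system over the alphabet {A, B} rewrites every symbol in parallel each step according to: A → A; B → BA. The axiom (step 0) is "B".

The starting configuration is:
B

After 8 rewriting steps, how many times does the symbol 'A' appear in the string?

8

k=0  B
k=1  BA
k=2  BAA
k=3  BAAA
k=4  BAAAA
k=5  BAAAAA
k=6  BAAAAAA
k=7  BAAAAAAA
k=8  BAAAAAAAA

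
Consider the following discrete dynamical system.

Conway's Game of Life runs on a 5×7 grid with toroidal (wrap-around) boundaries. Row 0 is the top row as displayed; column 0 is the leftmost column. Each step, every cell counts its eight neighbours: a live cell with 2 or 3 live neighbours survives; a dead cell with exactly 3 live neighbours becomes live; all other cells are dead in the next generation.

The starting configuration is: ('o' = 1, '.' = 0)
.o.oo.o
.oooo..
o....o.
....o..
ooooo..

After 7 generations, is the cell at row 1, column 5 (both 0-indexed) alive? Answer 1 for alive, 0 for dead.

t=0: .o.oo.o
.oooo..
o....o.
....o..
ooooo..
t=1: .......
.o....o
.oo..o.
o.o.ooo
oo.....
t=2: .o.....
ooo....
..ooo..
..oooo.
oo...o.
t=3: ......o
o......
.....o.
.....oo
oo.o.oo
t=4: .o...o.
......o
.....o.
.......
....o..
t=5: .....o.
.....oo
.......
.......
.......
t=6: .....oo
.....oo
.......
.......
.......
t=7: .....oo
.....oo
.......
.......
.......

1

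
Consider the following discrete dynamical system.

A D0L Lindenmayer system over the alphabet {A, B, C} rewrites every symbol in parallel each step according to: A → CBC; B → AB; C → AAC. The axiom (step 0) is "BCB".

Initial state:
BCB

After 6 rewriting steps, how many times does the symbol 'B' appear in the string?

0) BCB
1) ABAACAB
2) CBCABCBCCBCAACCBCAB
3) AACABAACCBCABAACABAACAACABAACCBCCBCAACAACABAACCBCAB
4) CBCCBCAACCBCABCBCCBCAACAACABAACCBCABCBCCBCAACCBCABCBCCBCAA…ABAACAACABAACCBCCBCAACCBCCBCAACCBCABCBCCBCAACAACABAACCBCAB  (len 143)
5) AACABAACAACABAACCBCCBCAACAACABAACCBCABAACABAACAACABAACCBCC…ABAACAACABAACCBCCBCAACCBCCBCAACCBCABCBCCBCAACAACABAACCBCAB  (len 395)
6) CBCCBCAACCBCABCBCCBCAACCBCCBCAACCBCABCBCCBCAACAACABAACAACA…ABAACAACABAACCBCCBCAACCBCCBCAACCBCABCBCCBCAACAACABAACCBCAB  (len 1107)

242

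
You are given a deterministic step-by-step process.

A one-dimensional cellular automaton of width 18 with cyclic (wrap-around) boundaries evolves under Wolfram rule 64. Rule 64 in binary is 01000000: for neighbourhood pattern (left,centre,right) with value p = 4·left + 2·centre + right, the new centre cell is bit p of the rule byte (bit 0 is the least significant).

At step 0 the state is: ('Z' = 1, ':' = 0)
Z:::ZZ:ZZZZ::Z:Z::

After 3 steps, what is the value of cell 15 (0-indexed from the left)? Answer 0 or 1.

k=0  Z:::ZZ:ZZZZ::Z:Z::
k=1  :::::Z::::Z:::::::
k=2  ::::::::::::::::::
k=3  ::::::::::::::::::

0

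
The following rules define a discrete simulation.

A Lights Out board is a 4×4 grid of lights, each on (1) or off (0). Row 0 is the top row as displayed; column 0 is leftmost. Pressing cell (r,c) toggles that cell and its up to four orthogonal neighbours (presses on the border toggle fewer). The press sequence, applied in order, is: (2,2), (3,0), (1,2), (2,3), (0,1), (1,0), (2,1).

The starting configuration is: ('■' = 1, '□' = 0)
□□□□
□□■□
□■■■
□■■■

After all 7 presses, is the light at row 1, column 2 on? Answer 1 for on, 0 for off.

t=0: □□□□
□□■□
□■■■
□■■■
t=1: □□□□
□□□□
□□□□
□■□■
t=2: □□□□
□□□□
■□□□
■□□■
t=3: □□■□
□■■■
■□■□
■□□■
t=4: □□■□
□■■□
■□□■
■□□□
t=5: ■■□□
□□■□
■□□■
■□□□
t=6: □■□□
■■■□
□□□■
■□□□
t=7: □■□□
■□■□
■■■■
■■□□

1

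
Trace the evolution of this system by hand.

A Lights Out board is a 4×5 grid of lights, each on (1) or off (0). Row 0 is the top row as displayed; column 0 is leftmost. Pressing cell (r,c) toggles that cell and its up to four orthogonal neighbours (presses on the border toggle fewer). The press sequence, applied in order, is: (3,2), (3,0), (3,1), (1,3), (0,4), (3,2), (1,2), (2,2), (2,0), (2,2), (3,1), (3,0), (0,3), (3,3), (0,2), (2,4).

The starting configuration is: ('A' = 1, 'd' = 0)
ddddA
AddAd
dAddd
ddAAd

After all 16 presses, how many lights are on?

11

0) ddddA
AddAd
dAddd
ddAAd
1) ddddA
AddAd
dAAdd
dAddd
2) ddddA
AddAd
AAAdd
Adddd
3) ddddA
AddAd
AdAdd
dAAdd
4) dddAA
AdAdA
AdAAd
dAAdd
5) ddddd
AdAdd
AdAAd
dAAdd
6) ddddd
AdAdd
AddAd
dddAd
7) ddAdd
AAdAd
AdAAd
dddAd
8) ddAdd
AAAAd
AAddd
ddAAd
9) ddAdd
dAAAd
ddddd
AdAAd
10) ddAdd
dAdAd
dAAAd
AddAd
11) ddAdd
dAdAd
ddAAd
dAAAd
12) ddAdd
dAdAd
AdAAd
AdAAd
13) dddAA
dAddd
AdAAd
AdAAd
14) dddAA
dAddd
AdAdd
AdddA
15) dAAdA
dAAdd
AdAdd
AdddA
16) dAAdA
dAAdA
AdAAA
Adddd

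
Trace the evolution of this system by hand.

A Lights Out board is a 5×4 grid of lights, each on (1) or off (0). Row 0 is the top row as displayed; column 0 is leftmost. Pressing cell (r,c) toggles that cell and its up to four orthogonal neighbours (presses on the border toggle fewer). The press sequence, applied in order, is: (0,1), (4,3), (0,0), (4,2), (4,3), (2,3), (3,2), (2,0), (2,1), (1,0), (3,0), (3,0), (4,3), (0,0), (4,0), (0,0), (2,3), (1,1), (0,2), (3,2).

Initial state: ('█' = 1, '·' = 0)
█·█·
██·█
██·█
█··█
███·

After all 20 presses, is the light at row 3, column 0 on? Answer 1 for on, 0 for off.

1

k=0  █·█·
██·█
██·█
█··█
███·
k=1  ·█··
█··█
██·█
█··█
███·
k=2  ·█··
█··█
██·█
█···
██·█
k=3  █···
···█
██·█
█···
██·█
k=4  █···
···█
██·█
█·█·
█·█·
k=5  █···
···█
██·█
█·██
█··█
k=6  █···
····
███·
█·█·
█··█
k=7  █···
····
██··
██·█
█·██
k=8  █···
█···
····
·█·█
█·██
k=9  █···
██··
███·
···█
█·██
k=10  ····
····
·██·
···█
█·██
k=11  ····
····
███·
██·█
··██
k=12  ····
····
·██·
···█
█·██
k=13  ····
····
·██·
····
█···
k=14  ██··
█···
·██·
····
█···
k=15  ██··
█···
·██·
█···
·█··
k=16  ····
····
·██·
█···
·█··
k=17  ····
···█
·█·█
█··█
·█··
k=18  ·█··
████
···█
█··█
·█··
k=19  ··██
██·█
···█
█··█
·█··
k=20  ··██
██·█
··██
███·
·██·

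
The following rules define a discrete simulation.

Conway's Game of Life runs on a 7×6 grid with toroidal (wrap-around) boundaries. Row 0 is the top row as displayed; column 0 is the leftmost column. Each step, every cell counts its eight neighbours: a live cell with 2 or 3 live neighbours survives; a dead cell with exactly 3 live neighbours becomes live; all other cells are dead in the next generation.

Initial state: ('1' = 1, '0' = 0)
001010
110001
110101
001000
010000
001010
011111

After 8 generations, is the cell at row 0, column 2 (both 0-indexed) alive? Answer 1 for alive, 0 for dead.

0

step 0: 001010
110001
110101
001000
010000
001010
011111
step 1: 000000
000100
000011
001000
011100
100011
010001
step 2: 000000
000010
000110
011010
111111
000111
000011
step 3: 000011
000110
001011
000000
000000
010000
000101
step 4: 000001
000000
000011
000000
000000
000000
100001
step 5: 100001
000011
000000
000000
000000
000000
100001
step 6: 000000
100011
000000
000000
000000
000000
100001
step 7: 000010
000001
000001
000000
000000
000000
000000
step 8: 000000
000011
000000
000000
000000
000000
000000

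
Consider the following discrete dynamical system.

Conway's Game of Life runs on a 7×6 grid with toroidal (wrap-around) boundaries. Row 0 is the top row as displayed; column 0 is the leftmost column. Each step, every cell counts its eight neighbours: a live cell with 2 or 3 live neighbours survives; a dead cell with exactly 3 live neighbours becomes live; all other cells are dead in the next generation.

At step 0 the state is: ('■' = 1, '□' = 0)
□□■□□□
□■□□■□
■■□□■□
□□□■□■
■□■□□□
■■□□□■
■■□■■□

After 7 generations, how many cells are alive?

0) □□■□□□
□■□□■□
■■□□■□
□□□■□■
■□■□□□
■■□□□■
■■□■■□
1) ■□■□■■
■■■■□■
■■■■■□
□□■■■■
□□■□■□
□□□■■□
□□□■■□
2) □□□□□□
□□□□□□
□□□□□□
■□□□□□
□□■□□□
□□■□□■
□□■□□□
3) □□□□□□
□□□□□□
□□□□□□
□□□□□□
□■□□□□
□■■■□□
□□□□□□
4) □□□□□□
□□□□□□
□□□□□□
□□□□□□
□■□□□□
□■■□□□
□□■□□□
5) □□□□□□
□□□□□□
□□□□□□
□□□□□□
□■■□□□
□■■□□□
□■■□□□
6) □□□□□□
□□□□□□
□□□□□□
□□□□□□
□■■□□□
■□□■□□
□■■□□□
7) □□□□□□
□□□□□□
□□□□□□
□□□□□□
□■■□□□
■□□■□□
□■■□□□

6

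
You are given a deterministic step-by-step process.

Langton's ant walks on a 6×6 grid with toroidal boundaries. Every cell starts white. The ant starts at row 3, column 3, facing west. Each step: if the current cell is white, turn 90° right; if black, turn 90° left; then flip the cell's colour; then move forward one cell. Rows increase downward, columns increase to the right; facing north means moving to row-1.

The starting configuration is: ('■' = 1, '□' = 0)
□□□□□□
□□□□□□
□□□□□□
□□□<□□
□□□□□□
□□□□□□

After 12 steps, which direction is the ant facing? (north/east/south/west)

west

k=0  □□□□□□
□□□□□□
□□□□□□
□□□<□□
□□□□□□
□□□□□□
k=1  □□□□□□
□□□□□□
□□□^□□
□□□■□□
□□□□□□
□□□□□□
k=2  □□□□□□
□□□□□□
□□□■>□
□□□■□□
□□□□□□
□□□□□□
k=3  □□□□□□
□□□□□□
□□□■■□
□□□■v□
□□□□□□
□□□□□□
k=4  □□□□□□
□□□□□□
□□□■■□
□□□<■□
□□□□□□
□□□□□□
k=5  □□□□□□
□□□□□□
□□□■■□
□□□□■□
□□□v□□
□□□□□□
k=6  □□□□□□
□□□□□□
□□□■■□
□□□□■□
□□<■□□
□□□□□□
k=7  □□□□□□
□□□□□□
□□□■■□
□□^□■□
□□■■□□
□□□□□□
k=8  □□□□□□
□□□□□□
□□□■■□
□□■>■□
□□■■□□
□□□□□□
k=9  □□□□□□
□□□□□□
□□□■■□
□□■■■□
□□■v□□
□□□□□□
k=10  □□□□□□
□□□□□□
□□□■■□
□□■■■□
□□■□>□
□□□□□□
k=11  □□□□□□
□□□□□□
□□□■■□
□□■■■□
□□■□■□
□□□□v□
k=12  □□□□□□
□□□□□□
□□□■■□
□□■■■□
□□■□■□
□□□<■□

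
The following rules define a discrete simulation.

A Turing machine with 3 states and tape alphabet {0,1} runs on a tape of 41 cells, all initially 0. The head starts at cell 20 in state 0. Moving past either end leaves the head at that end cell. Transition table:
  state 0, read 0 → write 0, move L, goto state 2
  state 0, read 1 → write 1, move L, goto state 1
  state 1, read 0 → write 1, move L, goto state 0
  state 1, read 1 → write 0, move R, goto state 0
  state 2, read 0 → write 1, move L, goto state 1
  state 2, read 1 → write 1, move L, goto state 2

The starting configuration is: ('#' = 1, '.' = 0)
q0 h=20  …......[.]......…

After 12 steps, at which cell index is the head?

t=0: q0 h=20  …......[.]......…
t=1: q2 h=19  …......[.]......…
t=2: q1 h=18  …......[.]#.....…
t=3: q0 h=17  …......[.]##....…
t=4: q2 h=16  …......[.].##...…
t=5: q1 h=15  …......[.]#.##..…
t=6: q0 h=14  …......[.]##.##.…
t=7: q2 h=13  …......[.].##.##…
t=8: q1 h=12  …......[.]#.##.#…
t=9: q0 h=11  …......[.]##.##.…
t=10: q2 h=10  …......[.].##.##…
t=11: q1 h= 9  …......[.]#.##.#…
t=12: q0 h= 8  …......[.]##.##.…

8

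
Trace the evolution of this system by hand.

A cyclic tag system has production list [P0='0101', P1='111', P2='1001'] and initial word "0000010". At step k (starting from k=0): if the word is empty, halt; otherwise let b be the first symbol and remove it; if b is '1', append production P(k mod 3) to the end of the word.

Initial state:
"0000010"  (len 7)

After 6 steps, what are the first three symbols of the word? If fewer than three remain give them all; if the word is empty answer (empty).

010

step 0: "0000010"  (len 7)
step 1: "000010"  (len 6)
step 2: "00010"  (len 5)
step 3: "0010"  (len 4)
step 4: "010"  (len 3)
step 5: "10"  (len 2)
step 6: "01001"  (len 5)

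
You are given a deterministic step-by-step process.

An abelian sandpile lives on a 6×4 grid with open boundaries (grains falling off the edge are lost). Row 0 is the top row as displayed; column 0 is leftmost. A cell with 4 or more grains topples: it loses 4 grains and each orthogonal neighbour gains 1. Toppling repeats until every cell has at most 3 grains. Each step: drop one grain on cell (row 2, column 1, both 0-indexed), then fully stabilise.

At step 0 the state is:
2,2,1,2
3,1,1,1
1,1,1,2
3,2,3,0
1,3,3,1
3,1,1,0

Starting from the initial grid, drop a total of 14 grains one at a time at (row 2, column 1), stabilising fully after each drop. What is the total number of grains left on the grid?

49

0) 2,2,1,2
3,1,1,1
1,1,1,2
3,2,3,0
1,3,3,1
3,1,1,0
1) 2,2,1,2
3,1,1,1
1,2,1,2
3,2,3,0
1,3,3,1
3,1,1,0
2) 2,2,1,2
3,1,1,1
1,3,1,2
3,2,3,0
1,3,3,1
3,1,1,0
3) 2,2,1,2
3,2,1,1
2,0,2,2
3,3,3,0
1,3,3,1
3,1,1,0
4) 2,2,1,2
3,2,1,1
2,1,2,2
3,3,3,0
1,3,3,1
3,1,1,0
5) 2,2,1,2
3,2,1,1
2,2,2,2
3,3,3,0
1,3,3,1
3,1,1,0
6) 2,2,1,2
3,2,1,1
2,3,2,2
3,3,3,0
1,3,3,1
3,1,1,0
7) 3,3,1,2
1,1,3,1
2,1,1,3
2,0,3,1
3,2,1,2
3,2,2,0
8) 3,3,1,2
1,1,3,1
2,2,1,3
2,0,3,1
3,2,1,2
3,2,2,0
9) 3,3,1,2
1,1,3,1
2,3,1,3
2,0,3,1
3,2,1,2
3,2,2,0
10) 3,3,1,2
1,2,3,1
3,0,2,3
2,1,3,1
3,2,1,2
3,2,2,0
11) 3,3,1,2
1,2,3,1
3,1,2,3
2,1,3,1
3,2,1,2
3,2,2,0
12) 3,3,1,2
1,2,3,1
3,2,2,3
2,1,3,1
3,2,1,2
3,2,2,0
13) 3,3,1,2
1,2,3,1
3,3,2,3
2,1,3,1
3,2,1,2
3,2,2,0
14) 3,3,1,2
2,3,3,1
0,1,3,3
3,2,3,1
3,2,1,2
3,2,2,0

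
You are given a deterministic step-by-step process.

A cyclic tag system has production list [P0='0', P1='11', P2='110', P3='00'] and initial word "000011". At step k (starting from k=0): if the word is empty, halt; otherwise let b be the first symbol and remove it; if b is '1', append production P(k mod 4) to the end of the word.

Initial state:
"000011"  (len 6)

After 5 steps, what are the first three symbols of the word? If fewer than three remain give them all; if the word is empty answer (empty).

gen 0: "000011"  (len 6)
gen 1: "00011"  (len 5)
gen 2: "0011"  (len 4)
gen 3: "011"  (len 3)
gen 4: "11"  (len 2)
gen 5: "10"  (len 2)

10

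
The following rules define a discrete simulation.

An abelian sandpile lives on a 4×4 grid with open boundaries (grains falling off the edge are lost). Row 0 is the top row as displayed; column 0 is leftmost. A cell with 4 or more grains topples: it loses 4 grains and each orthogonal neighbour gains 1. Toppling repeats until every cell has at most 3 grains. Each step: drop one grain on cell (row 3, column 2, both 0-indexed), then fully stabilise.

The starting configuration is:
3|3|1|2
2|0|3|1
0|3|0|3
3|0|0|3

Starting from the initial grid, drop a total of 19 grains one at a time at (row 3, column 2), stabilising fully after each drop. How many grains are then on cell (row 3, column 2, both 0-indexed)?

1

step 0: 3|3|1|2
2|0|3|1
0|3|0|3
3|0|0|3
step 1: 3|3|1|2
2|0|3|1
0|3|0|3
3|0|1|3
step 2: 3|3|1|2
2|0|3|1
0|3|0|3
3|0|2|3
step 3: 3|3|1|2
2|0|3|1
0|3|0|3
3|0|3|3
step 4: 3|3|1|2
2|0|3|2
0|3|2|0
3|1|1|1
step 5: 3|3|1|2
2|0|3|2
0|3|2|0
3|1|2|1
step 6: 3|3|1|2
2|0|3|2
0|3|2|0
3|1|3|1
step 7: 3|3|1|2
2|0|3|2
0|3|3|0
3|2|0|2
step 8: 3|3|1|2
2|0|3|2
0|3|3|0
3|2|1|2
step 9: 3|3|1|2
2|0|3|2
0|3|3|0
3|2|2|2
step 10: 3|3|1|2
2|0|3|2
0|3|3|0
3|2|3|2
step 11: 3|3|2|2
2|2|0|3
2|1|2|1
0|1|2|3
step 12: 3|3|2|2
2|2|0|3
2|1|2|1
0|1|3|3
step 13: 3|3|2|2
2|2|0|3
2|1|3|2
0|2|1|0
step 14: 3|3|2|2
2|2|0|3
2|1|3|2
0|2|2|0
step 15: 3|3|2|2
2|2|0|3
2|1|3|2
0|2|3|0
step 16: 3|3|2|2
2|2|1|3
2|2|0|3
0|3|1|1
step 17: 3|3|2|2
2|2|1|3
2|2|0|3
0|3|2|1
step 18: 3|3|2|2
2|2|1|3
2|2|0|3
0|3|3|1
step 19: 3|3|2|2
2|2|1|3
2|3|1|3
1|0|1|2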